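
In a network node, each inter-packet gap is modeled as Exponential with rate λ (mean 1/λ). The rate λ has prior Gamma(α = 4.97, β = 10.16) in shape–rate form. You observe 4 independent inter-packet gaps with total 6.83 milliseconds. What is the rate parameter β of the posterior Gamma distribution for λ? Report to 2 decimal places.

With a Gamma(shape α, rate β) prior on the exponential rate λ, the posterior after n observations with total T = Σxᵢ is Gamma(α+n, β+T).
Posterior: Gamma(4.97+4, 10.16+6.83) = Gamma(8.97, 16.99).
Posterior β = 16.99.

16.99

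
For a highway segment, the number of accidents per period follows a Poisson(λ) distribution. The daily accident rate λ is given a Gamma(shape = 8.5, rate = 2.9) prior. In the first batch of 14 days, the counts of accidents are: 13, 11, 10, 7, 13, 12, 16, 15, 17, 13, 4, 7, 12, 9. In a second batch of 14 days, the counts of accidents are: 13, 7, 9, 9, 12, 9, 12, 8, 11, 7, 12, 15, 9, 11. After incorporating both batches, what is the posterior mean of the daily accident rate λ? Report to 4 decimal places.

10.0809

With a Gamma(shape α, rate β) prior, the Poisson likelihood is conjugate: the posterior is Gamma(α + ΣXᵢ, β + n).
Batch 1: sum of counts S = 159 over n = 14 days.
After batch 1: Gamma(α+S, β+n) = Gamma(8.5+159, 2.9+14) = Gamma(167.5, 16.9).
Batch 2: sum of counts S = 144 over n = 14 days.
After batch 2: Gamma(α+S, β+n) = Gamma(167.5+144, 16.9+14) = Gamma(311.5, 30.9).
Posterior mean = α/β = 311.5/30.9 = 10.0809.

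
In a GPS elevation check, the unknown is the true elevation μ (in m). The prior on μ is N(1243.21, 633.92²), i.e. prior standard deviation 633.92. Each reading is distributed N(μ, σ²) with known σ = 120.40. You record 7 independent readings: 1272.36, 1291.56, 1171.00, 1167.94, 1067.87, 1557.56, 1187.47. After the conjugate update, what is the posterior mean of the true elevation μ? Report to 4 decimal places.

For Normal data with known variance σ², a Normal(μ₀, σ₀²) prior on μ is conjugate. Posterior precision = 1/σ₀² + n/σ²; posterior mean is the precision-weighted average of μ₀ and x̄.
Σxᵢ = 1272.36 + 1291.56 + 1171.00 + 1167.94 + 1067.87 + 1557.56 + 1187.47 = 8715.76, so n·x̄ = 8715.76.
σ₀² = 633.92² = 401854.5664, σ² = 120.40² = 14496.16; σ² + n·σ₀² = 14496.16 + 7·401854.5664 = 2827478.1248.
Posterior mean = (μ₀/σ₀² + n·x̄/σ²)/(1/σ₀² + n/σ²) = (σ²·μ₀ + σ₀²·n·x̄)/(σ² + n·σ₀²) = (14496.16·1243.21 + 401854.5664·8715.76)/2827478.1248 = 3520489726.720064/2827478.1248 = 1245.0988.

1245.0988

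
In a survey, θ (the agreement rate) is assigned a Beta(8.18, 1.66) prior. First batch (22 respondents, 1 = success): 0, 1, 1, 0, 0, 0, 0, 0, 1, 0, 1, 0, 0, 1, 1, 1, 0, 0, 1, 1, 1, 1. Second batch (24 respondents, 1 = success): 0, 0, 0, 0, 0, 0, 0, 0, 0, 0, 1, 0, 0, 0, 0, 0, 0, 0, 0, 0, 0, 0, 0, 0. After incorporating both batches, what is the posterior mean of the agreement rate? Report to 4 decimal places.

0.3614

The Beta prior is conjugate to a Binomial/Bernoulli likelihood; the update adds successes to α and failures to β.
After batch 1: Beta(8.18+11, 1.66+11) = Beta(19.18, 12.66).
After batch 2: Beta(19.18+1, 12.66+23) = Beta(20.18, 35.66).
Posterior mean = α/(α+β) = 20.18/55.84 = 0.3614.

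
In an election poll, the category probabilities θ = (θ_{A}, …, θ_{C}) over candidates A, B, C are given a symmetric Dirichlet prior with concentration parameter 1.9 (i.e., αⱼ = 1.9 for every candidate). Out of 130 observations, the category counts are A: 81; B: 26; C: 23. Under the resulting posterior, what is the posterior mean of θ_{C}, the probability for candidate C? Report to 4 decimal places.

The Dirichlet prior is conjugate to the Multinomial likelihood: each posterior αⱼ = prior αⱼ + observed count nⱼ.
Posterior concentration: (82.9, 27.9, 24.9), total = 135.7.
E[θ_{C}|data] = α_{C}/Σα = 24.9/135.7 = 0.1835.

0.1835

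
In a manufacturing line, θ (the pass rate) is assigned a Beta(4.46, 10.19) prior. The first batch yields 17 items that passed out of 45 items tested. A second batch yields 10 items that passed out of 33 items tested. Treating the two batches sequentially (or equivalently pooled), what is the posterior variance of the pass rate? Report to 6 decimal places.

0.002395

The Beta prior is conjugate to a Binomial/Bernoulli likelihood; the update adds successes to α and failures to β.
After batch 1: Beta(4.46+17, 10.19+28) = Beta(21.46, 38.19).
After batch 2: Beta(21.46+10, 38.19+23) = Beta(31.46, 61.19).
Var = αβ/((α+β)²(α+β+1)) = 31.46·61.19/(92.65²·93.65) = 0.002395.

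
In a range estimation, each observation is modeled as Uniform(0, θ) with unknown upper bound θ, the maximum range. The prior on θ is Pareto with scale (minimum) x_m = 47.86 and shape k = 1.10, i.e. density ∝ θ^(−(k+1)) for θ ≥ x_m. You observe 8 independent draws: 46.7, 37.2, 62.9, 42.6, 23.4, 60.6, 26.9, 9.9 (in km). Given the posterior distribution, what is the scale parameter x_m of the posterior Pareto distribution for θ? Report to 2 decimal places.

62.90

A Pareto(scale x_m, shape k) prior on the upper bound θ of Uniform(0, θ) is conjugate: posterior is Pareto(max(x_m, max xᵢ), k + n).
Sample maximum = 62.9; prior scale x_m = 47.86 → posterior scale = max = 62.90.
Posterior shape = 1.10 + 8 = 9.10.
Posterior scale x_m = 62.90.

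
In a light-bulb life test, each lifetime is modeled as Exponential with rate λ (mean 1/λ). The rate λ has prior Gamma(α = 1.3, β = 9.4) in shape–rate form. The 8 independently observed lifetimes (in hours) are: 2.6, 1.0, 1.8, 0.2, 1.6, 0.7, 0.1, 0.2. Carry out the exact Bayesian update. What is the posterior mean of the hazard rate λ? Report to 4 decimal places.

With a Gamma(shape α, rate β) prior on the exponential rate λ, the posterior after n observations with total T = Σxᵢ is Gamma(α+n, β+T).
Sum of observations T = 8.2 hours; n = 8.
Posterior: Gamma(1.3+8, 9.4+8.2) = Gamma(9.3, 17.6).
Posterior mean of λ = α/β = 9.3/17.6 = 0.5284.

0.5284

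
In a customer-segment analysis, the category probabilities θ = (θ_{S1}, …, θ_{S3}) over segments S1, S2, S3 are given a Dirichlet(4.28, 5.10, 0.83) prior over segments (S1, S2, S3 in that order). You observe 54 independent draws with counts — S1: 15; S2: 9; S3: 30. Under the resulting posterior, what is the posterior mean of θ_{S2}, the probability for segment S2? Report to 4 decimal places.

The Dirichlet prior is conjugate to the Multinomial likelihood: each posterior αⱼ = prior αⱼ + observed count nⱼ.
Posterior concentration: (19.28, 14.10, 30.83), total = 64.21.
E[θ_{S2}|data] = α_{S2}/Σα = 14.10/64.21 = 0.2196.

0.2196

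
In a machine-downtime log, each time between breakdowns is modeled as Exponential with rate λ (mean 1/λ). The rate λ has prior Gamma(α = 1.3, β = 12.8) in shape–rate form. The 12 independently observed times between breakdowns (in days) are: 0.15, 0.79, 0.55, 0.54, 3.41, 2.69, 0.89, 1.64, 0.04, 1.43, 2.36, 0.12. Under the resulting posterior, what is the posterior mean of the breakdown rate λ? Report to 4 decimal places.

0.4852

With a Gamma(shape α, rate β) prior on the exponential rate λ, the posterior after n observations with total T = Σxᵢ is Gamma(α+n, β+T).
Sum of observations T = 14.61 days; n = 12.
Posterior: Gamma(1.3+12, 12.8+14.61) = Gamma(13.3, 27.41).
Posterior mean of λ = α/β = 13.3/27.41 = 0.4852.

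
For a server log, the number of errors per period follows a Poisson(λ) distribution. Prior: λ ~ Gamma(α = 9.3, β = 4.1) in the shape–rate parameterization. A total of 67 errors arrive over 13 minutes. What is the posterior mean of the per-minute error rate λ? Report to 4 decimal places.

With a Gamma(shape α, rate β) prior, the Poisson likelihood is conjugate: the posterior is Gamma(α + ΣXᵢ, β + n).
Posterior: Gamma(α+S, β+n) = Gamma(9.3+67, 4.1+13) = Gamma(76.3, 17.1).
Posterior mean = α/β = 76.3/17.1 = 4.4620.

4.4620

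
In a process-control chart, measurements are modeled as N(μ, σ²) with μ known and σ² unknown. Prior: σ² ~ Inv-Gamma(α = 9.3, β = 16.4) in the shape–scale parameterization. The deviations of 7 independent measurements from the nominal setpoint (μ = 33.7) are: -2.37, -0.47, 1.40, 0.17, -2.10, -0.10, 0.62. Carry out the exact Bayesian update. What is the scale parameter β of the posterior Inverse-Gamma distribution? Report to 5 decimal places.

22.71555

With known mean μ and an Inverse-Gamma(α, β) prior on σ², the Normal likelihood is conjugate: posterior is Inv-Gamma(α + n/2, β + Σ(xᵢ−μ)²/2).
Σ(xᵢ−μ)² = (-2.37)² + (-0.47)² + (1.40)² + (0.17)² + (-2.10)² + (-0.10)² + (0.62)² = 12.6311.
Posterior: Inv-Gamma(9.3 + 7/2, 16.4 + 12.6311/2) = Inv-Gamma(12.80, 22.71555).
Posterior β = 22.71555.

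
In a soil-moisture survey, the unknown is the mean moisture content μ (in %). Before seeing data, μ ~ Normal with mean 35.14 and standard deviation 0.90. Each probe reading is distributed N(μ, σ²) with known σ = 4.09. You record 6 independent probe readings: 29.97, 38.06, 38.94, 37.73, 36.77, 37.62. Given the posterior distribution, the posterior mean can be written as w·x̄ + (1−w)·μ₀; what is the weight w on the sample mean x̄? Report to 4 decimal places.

For Normal data with known variance σ², a Normal(μ₀, σ₀²) prior on μ is conjugate. Posterior precision = 1/σ₀² + n/σ²; posterior mean is the precision-weighted average of μ₀ and x̄.
σ₀² = 0.90² = 0.81, σ² = 4.09² = 16.7281. Prior precision 1/σ₀² = 1/0.81; data precision n/σ² = 6/16.7281.
w = (n/σ²)/(1/σ₀² + n/σ²) = n·σ₀²/(σ² + n·σ₀²) = 6·0.81/(16.7281 + 6·0.81) = 4.86/21.5881 = 0.2251.

0.2251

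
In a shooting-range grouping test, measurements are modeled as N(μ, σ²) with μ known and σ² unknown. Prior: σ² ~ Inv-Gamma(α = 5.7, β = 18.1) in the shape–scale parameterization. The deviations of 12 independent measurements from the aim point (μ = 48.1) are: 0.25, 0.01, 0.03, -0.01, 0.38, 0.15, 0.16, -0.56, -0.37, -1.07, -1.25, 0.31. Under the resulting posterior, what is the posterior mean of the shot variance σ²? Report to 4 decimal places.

1.8556

With known mean μ and an Inverse-Gamma(α, β) prior on σ², the Normal likelihood is conjugate: posterior is Inv-Gamma(α + n/2, β + Σ(xᵢ−μ)²/2).
Σ(xᵢ−μ)² = (0.25)² + (0.01)² + (0.03)² + (-0.01)² + (0.38)² + (0.15)² + (0.16)² + (-0.56)² + (-0.37)² + (-1.07)² + (-1.25)² + (0.31)² = 3.5101.
Posterior: Inv-Gamma(5.7 + 12/2, 18.1 + 3.5101/2) = Inv-Gamma(11.70, 19.85505).
E[σ²|data] = β/(α−1) = 19.85505/10.70 = 1.8556.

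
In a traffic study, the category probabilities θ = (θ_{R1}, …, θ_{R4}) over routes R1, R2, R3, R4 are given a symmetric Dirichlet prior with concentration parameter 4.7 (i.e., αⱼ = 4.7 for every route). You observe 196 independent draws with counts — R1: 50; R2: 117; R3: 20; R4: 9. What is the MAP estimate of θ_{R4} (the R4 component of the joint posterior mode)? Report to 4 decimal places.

0.0602

The Dirichlet prior is conjugate to the Multinomial likelihood: each posterior αⱼ = prior αⱼ + observed count nⱼ.
Posterior concentration: (54.7, 121.7, 24.7, 13.7), total = 214.8.
Joint mode component: (α_{R4}−1)/(Σα−K) = 12.7/210.8 = 0.0602.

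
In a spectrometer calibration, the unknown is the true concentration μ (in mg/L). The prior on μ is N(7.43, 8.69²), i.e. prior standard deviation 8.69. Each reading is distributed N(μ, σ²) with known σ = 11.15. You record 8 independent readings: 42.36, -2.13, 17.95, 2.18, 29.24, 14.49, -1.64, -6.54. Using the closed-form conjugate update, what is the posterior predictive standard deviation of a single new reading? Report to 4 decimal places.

For Normal data with known variance σ², a Normal(μ₀, σ₀²) prior on μ is conjugate. Posterior precision = 1/σ₀² + n/σ²; posterior mean is the precision-weighted average of μ₀ and x̄.
σ₀² = 8.69² = 75.5161, σ² = 11.15² = 124.3225; σ² + n·σ₀² = 124.3225 + 8·75.5161 = 728.4513.
Posterior precision = 1/σ₀² + n/σ² = 1/75.5161 + 8/124.3225 = (σ² + n·σ₀²)/(σ₀²σ²) = 728.4513/(75.5161·124.3225); posterior variance σₙ² = σ₀²σ²/(σ² + n·σ₀²) = 75.5161·124.3225/728.4513 = 12.888096.
Predictive variance for one new observation = σₙ² + σ² = 75.5161·124.3225/728.4513 + 124.3225 = σ²·(σ₀² + 728.4513)/728.4513 = 124.3225·803.9674/728.4513 = 137.210596; SD = √(124.3225·803.9674/728.4513) = 11.7137.

11.7137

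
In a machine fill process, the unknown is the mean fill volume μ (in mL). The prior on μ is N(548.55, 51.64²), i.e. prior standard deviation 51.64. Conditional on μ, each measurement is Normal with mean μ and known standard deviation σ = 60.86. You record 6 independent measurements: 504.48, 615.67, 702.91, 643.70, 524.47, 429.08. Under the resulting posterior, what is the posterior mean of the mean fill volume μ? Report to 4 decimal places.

For Normal data with known variance σ², a Normal(μ₀, σ₀²) prior on μ is conjugate. Posterior precision = 1/σ₀² + n/σ²; posterior mean is the precision-weighted average of μ₀ and x̄.
Σxᵢ = 504.48 + 615.67 + 702.91 + 643.70 + 524.47 + 429.08 = 3420.31, so n·x̄ = 3420.31.
σ₀² = 51.64² = 2666.6896, σ² = 60.86² = 3703.9396; σ² + n·σ₀² = 3703.9396 + 6·2666.6896 = 19704.0772.
Posterior mean = (μ₀/σ₀² + n·x̄/σ²)/(1/σ₀² + n/σ²) = (σ²·μ₀ + σ₀²·n·x̄)/(σ² + n·σ₀²) = (3703.9396·548.55 + 2666.6896·3420.31)/19704.0772 = 11152701.173356/19704.0772 = 566.0098.

566.0098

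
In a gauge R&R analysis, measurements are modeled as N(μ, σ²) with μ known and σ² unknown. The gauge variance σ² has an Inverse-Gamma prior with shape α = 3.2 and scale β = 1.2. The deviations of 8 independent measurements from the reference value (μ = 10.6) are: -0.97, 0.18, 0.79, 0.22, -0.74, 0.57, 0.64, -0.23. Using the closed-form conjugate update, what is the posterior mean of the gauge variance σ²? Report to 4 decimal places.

0.4339

With known mean μ and an Inverse-Gamma(α, β) prior on σ², the Normal likelihood is conjugate: posterior is Inv-Gamma(α + n/2, β + Σ(xᵢ−μ)²/2).
Σ(xᵢ−μ)² = (-0.97)² + (0.18)² + (0.79)² + (0.22)² + (-0.74)² + (0.57)² + (0.64)² + (-0.23)² = 2.9808.
Posterior: Inv-Gamma(3.2 + 8/2, 1.2 + 2.9808/2) = Inv-Gamma(7.20, 2.69040).
E[σ²|data] = β/(α−1) = 2.69040/6.20 = 0.4339.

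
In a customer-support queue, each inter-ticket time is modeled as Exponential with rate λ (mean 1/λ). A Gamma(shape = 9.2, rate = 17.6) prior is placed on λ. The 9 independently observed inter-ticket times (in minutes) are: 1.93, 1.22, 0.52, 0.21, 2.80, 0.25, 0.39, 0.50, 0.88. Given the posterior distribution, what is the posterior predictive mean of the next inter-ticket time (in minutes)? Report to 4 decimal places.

1.5291

With a Gamma(shape α, rate β) prior on the exponential rate λ, the posterior after n observations with total T = Σxᵢ is Gamma(α+n, β+T).
Sum of observations T = 8.70 minutes; n = 9.
Posterior: Gamma(9.2+9, 17.6+8.70) = Gamma(18.2, 26.30).
The predictive distribution for the next observation is Lomax; its mean is β/(α−1) = 26.30/17.2 = 1.5291.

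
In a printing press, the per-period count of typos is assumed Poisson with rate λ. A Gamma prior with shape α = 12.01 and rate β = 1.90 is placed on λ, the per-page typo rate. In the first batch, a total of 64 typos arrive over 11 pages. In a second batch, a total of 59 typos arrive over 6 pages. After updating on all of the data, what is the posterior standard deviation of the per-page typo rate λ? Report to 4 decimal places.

0.6148

With a Gamma(shape α, rate β) prior, the Poisson likelihood is conjugate: the posterior is Gamma(α + ΣXᵢ, β + n).
After batch 1: Gamma(α+S, β+n) = Gamma(12.01+64, 1.90+11) = Gamma(76.01, 12.90).
After batch 2: Gamma(α+S, β+n) = Gamma(76.01+59, 12.90+6) = Gamma(135.01, 18.90).
SD = √α/β = √135.01/18.90 = 0.6148.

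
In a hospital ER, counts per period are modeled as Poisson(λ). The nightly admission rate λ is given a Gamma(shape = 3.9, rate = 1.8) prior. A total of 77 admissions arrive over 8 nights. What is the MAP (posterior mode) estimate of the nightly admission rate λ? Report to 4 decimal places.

With a Gamma(shape α, rate β) prior, the Poisson likelihood is conjugate: the posterior is Gamma(α + ΣXᵢ, β + n).
Posterior: Gamma(α+S, β+n) = Gamma(3.9+77, 1.8+8) = Gamma(80.9, 9.8).
Mode of Gamma(α,β) for α≥1 is (α−1)/β = 79.9/9.8 = 8.1531.

8.1531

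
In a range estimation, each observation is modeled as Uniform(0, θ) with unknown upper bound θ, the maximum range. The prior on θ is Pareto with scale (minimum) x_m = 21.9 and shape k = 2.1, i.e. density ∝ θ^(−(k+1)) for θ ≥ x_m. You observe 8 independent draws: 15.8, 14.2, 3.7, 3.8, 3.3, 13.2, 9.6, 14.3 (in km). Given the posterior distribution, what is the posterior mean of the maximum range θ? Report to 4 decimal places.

A Pareto(scale x_m, shape k) prior on the upper bound θ of Uniform(0, θ) is conjugate: posterior is Pareto(max(x_m, max xᵢ), k + n).
Sample maximum = 15.8; prior scale x_m = 21.9 → posterior scale = max = 21.9.
Posterior shape = 2.1 + 8 = 10.1.
E[θ|data] = k·x_m/(k−1) = 10.1·21.9/9.1 = 24.3066.

24.3066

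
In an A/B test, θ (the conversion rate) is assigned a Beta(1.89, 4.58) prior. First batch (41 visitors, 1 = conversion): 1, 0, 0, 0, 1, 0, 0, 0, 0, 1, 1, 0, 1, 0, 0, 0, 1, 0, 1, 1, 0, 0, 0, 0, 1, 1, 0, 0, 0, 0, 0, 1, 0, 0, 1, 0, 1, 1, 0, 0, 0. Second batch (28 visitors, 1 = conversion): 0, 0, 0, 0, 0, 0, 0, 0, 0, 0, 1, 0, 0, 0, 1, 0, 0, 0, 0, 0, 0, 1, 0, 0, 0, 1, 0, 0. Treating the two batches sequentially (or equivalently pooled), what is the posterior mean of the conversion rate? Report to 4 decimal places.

0.2635

The Beta prior is conjugate to a Binomial/Bernoulli likelihood; the update adds successes to α and failures to β.
After batch 1: Beta(1.89+14, 4.58+27) = Beta(15.89, 31.58).
After batch 2: Beta(15.89+4, 31.58+24) = Beta(19.89, 55.58).
Posterior mean = α/(α+β) = 19.89/75.47 = 0.2635.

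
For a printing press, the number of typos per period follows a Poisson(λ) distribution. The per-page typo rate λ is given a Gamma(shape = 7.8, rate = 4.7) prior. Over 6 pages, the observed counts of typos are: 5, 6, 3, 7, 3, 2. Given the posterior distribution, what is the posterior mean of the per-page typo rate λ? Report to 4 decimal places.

With a Gamma(shape α, rate β) prior, the Poisson likelihood is conjugate: the posterior is Gamma(α + ΣXᵢ, β + n).
Sum of counts S = 26 over n = 6 pages.
Posterior: Gamma(α+S, β+n) = Gamma(7.8+26, 4.7+6) = Gamma(33.8, 10.7).
Posterior mean = α/β = 33.8/10.7 = 3.1589.

3.1589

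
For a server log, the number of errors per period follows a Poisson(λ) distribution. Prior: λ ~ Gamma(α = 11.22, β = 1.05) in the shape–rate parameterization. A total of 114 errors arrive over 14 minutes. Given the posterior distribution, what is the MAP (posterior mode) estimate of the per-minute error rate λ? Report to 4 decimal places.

With a Gamma(shape α, rate β) prior, the Poisson likelihood is conjugate: the posterior is Gamma(α + ΣXᵢ, β + n).
Posterior: Gamma(α+S, β+n) = Gamma(11.22+114, 1.05+14) = Gamma(125.22, 15.05).
Mode of Gamma(α,β) for α≥1 is (α−1)/β = 124.22/15.05 = 8.2538.

8.2538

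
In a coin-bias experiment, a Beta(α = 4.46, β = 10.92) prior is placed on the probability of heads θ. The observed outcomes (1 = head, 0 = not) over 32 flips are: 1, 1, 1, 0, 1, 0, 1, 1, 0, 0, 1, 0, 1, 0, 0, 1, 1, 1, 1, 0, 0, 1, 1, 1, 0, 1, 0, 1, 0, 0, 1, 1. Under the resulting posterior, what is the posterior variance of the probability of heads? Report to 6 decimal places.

0.005167

The Beta prior is conjugate to a Binomial/Bernoulli likelihood; the update adds successes to α and failures to β.
Posterior: Beta(α+k, β+n−k) = Beta(4.46+19, 10.92+13) = Beta(23.46, 23.92).
Var = αβ/((α+β)²(α+β+1)) = 23.46·23.92/(47.38²·48.38) = 0.005167.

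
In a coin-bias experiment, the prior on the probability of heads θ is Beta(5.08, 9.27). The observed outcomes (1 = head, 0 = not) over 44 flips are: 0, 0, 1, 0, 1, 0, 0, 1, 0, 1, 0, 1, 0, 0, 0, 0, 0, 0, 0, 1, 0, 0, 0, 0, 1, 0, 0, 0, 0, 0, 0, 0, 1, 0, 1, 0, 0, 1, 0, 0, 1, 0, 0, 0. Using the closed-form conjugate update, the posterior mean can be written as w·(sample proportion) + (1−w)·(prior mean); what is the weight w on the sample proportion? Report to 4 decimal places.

0.7541

The Beta prior is conjugate to a Binomial/Bernoulli likelihood; the update adds successes to α and failures to β.
Posterior mean = (α₀+k)/(α₀+β₀+n) = [n/(α₀+β₀+n)]·(k/n) + [(α₀+β₀)/(α₀+β₀+n)]·α₀/(α₀+β₀), so only n and the prior enter the weight.
The weight on the data is w = n/(α₀+β₀+n) = 44/(5.08+9.27+44) = 44/58.35 = 0.7541.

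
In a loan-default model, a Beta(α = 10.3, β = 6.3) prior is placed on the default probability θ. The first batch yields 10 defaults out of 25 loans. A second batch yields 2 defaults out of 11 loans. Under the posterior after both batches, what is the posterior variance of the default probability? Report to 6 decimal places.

0.004556

The Beta prior is conjugate to a Binomial/Bernoulli likelihood; the update adds successes to α and failures to β.
After batch 1: Beta(10.3+10, 6.3+15) = Beta(20.3, 21.3).
After batch 2: Beta(20.3+2, 21.3+9) = Beta(22.3, 30.3).
Var = αβ/((α+β)²(α+β+1)) = 22.3·30.3/(52.6²·53.6) = 0.004556.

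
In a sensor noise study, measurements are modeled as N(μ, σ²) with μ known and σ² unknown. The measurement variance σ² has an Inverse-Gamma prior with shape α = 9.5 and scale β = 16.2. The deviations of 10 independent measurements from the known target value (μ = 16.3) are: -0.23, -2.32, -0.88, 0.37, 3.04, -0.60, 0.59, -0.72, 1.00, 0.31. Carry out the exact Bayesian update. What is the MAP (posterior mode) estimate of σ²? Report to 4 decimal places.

1.6229

With known mean μ and an Inverse-Gamma(α, β) prior on σ², the Normal likelihood is conjugate: posterior is Inv-Gamma(α + n/2, β + Σ(xᵢ−μ)²/2).
Σ(xᵢ−μ)² = (-0.23)² + (-2.32)² + (-0.88)² + (0.37)² + (3.04)² + (-0.60)² + (0.59)² + (-0.72)² + (1.00)² + (0.31)² = 17.9108.
Posterior: Inv-Gamma(9.5 + 10/2, 16.2 + 17.9108/2) = Inv-Gamma(14.50, 25.15540).
Mode = β/(α+1) = 25.15540/15.50 = 1.6229.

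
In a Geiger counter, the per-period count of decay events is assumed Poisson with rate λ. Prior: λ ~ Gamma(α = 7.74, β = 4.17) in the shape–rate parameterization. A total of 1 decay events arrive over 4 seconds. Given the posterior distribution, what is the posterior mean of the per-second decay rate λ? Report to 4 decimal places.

1.0698

With a Gamma(shape α, rate β) prior, the Poisson likelihood is conjugate: the posterior is Gamma(α + ΣXᵢ, β + n).
Posterior: Gamma(α+S, β+n) = Gamma(7.74+1, 4.17+4) = Gamma(8.74, 8.17).
Posterior mean = α/β = 8.74/8.17 = 1.0698.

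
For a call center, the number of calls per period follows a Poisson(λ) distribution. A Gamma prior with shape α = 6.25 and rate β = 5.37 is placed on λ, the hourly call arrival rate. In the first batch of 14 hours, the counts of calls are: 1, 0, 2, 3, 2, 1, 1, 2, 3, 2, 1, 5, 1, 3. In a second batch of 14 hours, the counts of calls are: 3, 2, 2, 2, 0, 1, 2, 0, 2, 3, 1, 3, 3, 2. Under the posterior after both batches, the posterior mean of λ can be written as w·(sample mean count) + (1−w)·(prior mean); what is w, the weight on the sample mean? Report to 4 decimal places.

With a Gamma(shape α, rate β) prior, the Poisson likelihood is conjugate: the posterior is Gamma(α + ΣXᵢ, β + n).
Total number of hours: n = 14 + 14 = 28.
Posterior mean = (α₀+S)/(β₀+n) = [n/(β₀+n)]·(S/n) + [β₀/(β₀+n)]·(α₀/β₀), so only n and β₀ enter the weight.
Weight on data w = n/(β₀+n) = 28/(5.37+28) = 28/33.37 = 0.8391.

0.8391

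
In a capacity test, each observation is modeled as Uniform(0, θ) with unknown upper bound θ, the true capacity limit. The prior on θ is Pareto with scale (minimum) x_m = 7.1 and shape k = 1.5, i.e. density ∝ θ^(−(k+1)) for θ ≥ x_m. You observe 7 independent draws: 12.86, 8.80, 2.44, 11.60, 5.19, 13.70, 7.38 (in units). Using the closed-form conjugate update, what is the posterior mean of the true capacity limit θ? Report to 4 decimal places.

A Pareto(scale x_m, shape k) prior on the upper bound θ of Uniform(0, θ) is conjugate: posterior is Pareto(max(x_m, max xᵢ), k + n).
Sample maximum = 13.70; prior scale x_m = 7.1 → posterior scale = max = 13.70.
Posterior shape = 1.5 + 7 = 8.5.
E[θ|data] = k·x_m/(k−1) = 8.5·13.70/7.5 = 15.5267.

15.5267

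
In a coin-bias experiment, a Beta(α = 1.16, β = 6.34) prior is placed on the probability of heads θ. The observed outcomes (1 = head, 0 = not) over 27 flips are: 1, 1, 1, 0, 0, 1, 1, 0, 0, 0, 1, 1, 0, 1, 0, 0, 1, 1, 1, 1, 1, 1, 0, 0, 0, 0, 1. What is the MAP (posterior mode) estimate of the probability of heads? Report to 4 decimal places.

The Beta prior is conjugate to a Binomial/Bernoulli likelihood; the update adds successes to α and failures to β.
Posterior: Beta(α+k, β+n−k) = Beta(1.16+15, 6.34+12) = Beta(16.16, 18.34).
Mode of Beta(a,b) for a,b>1 is (a−1)/(a+b−2) = 15.16/32.50 = 0.4665.

0.4665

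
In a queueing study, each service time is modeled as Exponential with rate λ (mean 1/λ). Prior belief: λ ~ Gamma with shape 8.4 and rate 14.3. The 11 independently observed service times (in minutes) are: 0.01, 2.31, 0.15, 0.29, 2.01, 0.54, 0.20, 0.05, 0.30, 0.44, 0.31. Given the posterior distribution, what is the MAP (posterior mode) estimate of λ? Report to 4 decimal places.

0.8800

With a Gamma(shape α, rate β) prior on the exponential rate λ, the posterior after n observations with total T = Σxᵢ is Gamma(α+n, β+T).
Sum of observations T = 6.61 minutes; n = 11.
Posterior: Gamma(8.4+11, 14.3+6.61) = Gamma(19.4, 20.91).
Mode = (α−1)/β = 0.8800.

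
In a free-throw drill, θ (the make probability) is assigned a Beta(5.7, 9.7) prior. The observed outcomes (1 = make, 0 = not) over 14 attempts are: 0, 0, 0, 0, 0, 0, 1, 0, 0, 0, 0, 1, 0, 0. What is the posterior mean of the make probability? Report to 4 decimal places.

0.2619

The Beta prior is conjugate to a Binomial/Bernoulli likelihood; the update adds successes to α and failures to β.
Posterior: Beta(α+k, β+n−k) = Beta(5.7+2, 9.7+12) = Beta(7.7, 21.7).
Posterior mean = α/(α+β) = 7.7/29.4 = 0.2619.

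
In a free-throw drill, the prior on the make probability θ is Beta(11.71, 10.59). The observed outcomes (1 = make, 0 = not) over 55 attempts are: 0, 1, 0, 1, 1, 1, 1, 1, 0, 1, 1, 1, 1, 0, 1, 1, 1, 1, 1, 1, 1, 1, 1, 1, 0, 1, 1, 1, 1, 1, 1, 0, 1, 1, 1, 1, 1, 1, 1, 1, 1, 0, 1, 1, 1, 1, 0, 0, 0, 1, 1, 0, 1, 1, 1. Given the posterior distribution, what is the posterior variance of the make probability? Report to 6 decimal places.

0.002571

The Beta prior is conjugate to a Binomial/Bernoulli likelihood; the update adds successes to α and failures to β.
Posterior: Beta(α+k, β+n−k) = Beta(11.71+44, 10.59+11) = Beta(55.71, 21.59).
Var = αβ/((α+β)²(α+β+1)) = 55.71·21.59/(77.30²·78.30) = 0.002571.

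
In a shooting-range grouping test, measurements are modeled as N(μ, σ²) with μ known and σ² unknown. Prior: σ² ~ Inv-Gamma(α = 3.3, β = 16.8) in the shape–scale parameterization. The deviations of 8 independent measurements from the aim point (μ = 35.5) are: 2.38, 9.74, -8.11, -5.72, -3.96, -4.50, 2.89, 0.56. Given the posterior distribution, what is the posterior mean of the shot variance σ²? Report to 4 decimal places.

With known mean μ and an Inverse-Gamma(α, β) prior on σ², the Normal likelihood is conjugate: posterior is Inv-Gamma(α + n/2, β + Σ(xᵢ−μ)²/2).
Σ(xᵢ−μ)² = (2.38)² + (9.74)² + (-8.11)² + (-5.72)² + (-3.96)² + (-4.50)² + (2.89)² + (0.56)² = 243.6198.
Posterior: Inv-Gamma(3.3 + 8/2, 16.8 + 243.6198/2) = Inv-Gamma(7.30, 138.60990).
E[σ²|data] = β/(α−1) = 138.60990/6.30 = 22.0016.

22.0016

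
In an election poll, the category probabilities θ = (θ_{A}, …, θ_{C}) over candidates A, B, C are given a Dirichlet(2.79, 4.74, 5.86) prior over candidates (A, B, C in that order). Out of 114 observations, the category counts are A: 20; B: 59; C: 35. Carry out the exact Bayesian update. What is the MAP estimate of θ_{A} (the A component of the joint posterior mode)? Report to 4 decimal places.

0.1752

The Dirichlet prior is conjugate to the Multinomial likelihood: each posterior αⱼ = prior αⱼ + observed count nⱼ.
Posterior concentration: (22.79, 63.74, 40.86), total = 127.39.
Joint mode component: (α_{A}−1)/(Σα−K) = 21.79/124.39 = 0.1752.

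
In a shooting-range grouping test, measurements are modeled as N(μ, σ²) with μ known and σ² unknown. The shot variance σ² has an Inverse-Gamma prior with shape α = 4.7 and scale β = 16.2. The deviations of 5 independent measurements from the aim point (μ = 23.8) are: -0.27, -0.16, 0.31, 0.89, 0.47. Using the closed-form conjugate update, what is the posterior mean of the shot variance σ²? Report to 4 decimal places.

2.7103

With known mean μ and an Inverse-Gamma(α, β) prior on σ², the Normal likelihood is conjugate: posterior is Inv-Gamma(α + n/2, β + Σ(xᵢ−μ)²/2).
Σ(xᵢ−μ)² = (-0.27)² + (-0.16)² + (0.31)² + (0.89)² + (0.47)² = 1.2076.
Posterior: Inv-Gamma(4.7 + 5/2, 16.2 + 1.2076/2) = Inv-Gamma(7.20, 16.80380).
E[σ²|data] = β/(α−1) = 16.80380/6.20 = 2.7103.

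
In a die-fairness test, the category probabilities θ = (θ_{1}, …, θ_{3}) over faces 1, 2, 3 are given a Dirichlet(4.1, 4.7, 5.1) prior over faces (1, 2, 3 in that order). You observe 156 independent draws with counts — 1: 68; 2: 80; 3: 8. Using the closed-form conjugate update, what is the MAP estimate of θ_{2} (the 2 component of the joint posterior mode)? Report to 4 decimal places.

0.5015

The Dirichlet prior is conjugate to the Multinomial likelihood: each posterior αⱼ = prior αⱼ + observed count nⱼ.
Posterior concentration: (72.1, 84.7, 13.1), total = 169.9.
Joint mode component: (α_{2}−1)/(Σα−K) = 83.7/166.9 = 0.5015.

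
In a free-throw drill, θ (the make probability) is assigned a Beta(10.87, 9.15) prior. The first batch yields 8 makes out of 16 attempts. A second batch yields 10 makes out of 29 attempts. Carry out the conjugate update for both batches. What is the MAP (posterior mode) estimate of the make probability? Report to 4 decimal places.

0.4422

The Beta prior is conjugate to a Binomial/Bernoulli likelihood; the update adds successes to α and failures to β.
After batch 1: Beta(10.87+8, 9.15+8) = Beta(18.87, 17.15).
After batch 2: Beta(18.87+10, 17.15+19) = Beta(28.87, 36.15).
Mode of Beta(a,b) for a,b>1 is (a−1)/(a+b−2) = 27.87/63.02 = 0.4422.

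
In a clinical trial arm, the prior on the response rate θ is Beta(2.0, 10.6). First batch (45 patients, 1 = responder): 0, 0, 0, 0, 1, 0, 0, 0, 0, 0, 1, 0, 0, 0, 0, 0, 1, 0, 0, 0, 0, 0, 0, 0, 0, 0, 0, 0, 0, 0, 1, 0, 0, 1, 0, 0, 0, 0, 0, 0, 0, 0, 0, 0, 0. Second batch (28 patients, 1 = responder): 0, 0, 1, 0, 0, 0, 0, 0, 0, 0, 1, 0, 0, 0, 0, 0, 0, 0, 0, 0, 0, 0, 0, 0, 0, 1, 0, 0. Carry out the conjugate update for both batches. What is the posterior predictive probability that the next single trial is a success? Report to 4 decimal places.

0.1168

The Beta prior is conjugate to a Binomial/Bernoulli likelihood; the update adds successes to α and failures to β.
After batch 1: Beta(2.0+5, 10.6+40) = Beta(7.0, 50.6).
After batch 2: Beta(7.0+3, 50.6+25) = Beta(10.0, 75.6).
For a single future Bernoulli trial, P(success | data) = α/(α+β) = 0.1168.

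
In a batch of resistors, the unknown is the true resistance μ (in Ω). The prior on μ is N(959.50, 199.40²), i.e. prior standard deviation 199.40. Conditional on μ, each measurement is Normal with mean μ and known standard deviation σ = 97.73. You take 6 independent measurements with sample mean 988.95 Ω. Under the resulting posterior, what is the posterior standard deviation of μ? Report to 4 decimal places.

39.1226

For Normal data with known variance σ², a Normal(μ₀, σ₀²) prior on μ is conjugate. Posterior precision = 1/σ₀² + n/σ²; posterior mean is the precision-weighted average of μ₀ and x̄.
σ₀² = 199.40² = 39760.36, σ² = 97.73² = 9551.1529; σ² + n·σ₀² = 9551.1529 + 6·39760.36 = 248113.3129.
Posterior precision = 1/σ₀² + n/σ² = 1/39760.36 + 6/9551.1529 = (σ² + n·σ₀²)/(σ₀²σ²) = 248113.3129/(39760.36·9551.1529); posterior variance σₙ² = σ₀²σ²/(σ² + n·σ₀²) = 39760.36·9551.1529/248113.3129 = 1530.580013.
Posterior SD = √σₙ² = √(39760.36·9551.1529/248113.3129) = 39.1226.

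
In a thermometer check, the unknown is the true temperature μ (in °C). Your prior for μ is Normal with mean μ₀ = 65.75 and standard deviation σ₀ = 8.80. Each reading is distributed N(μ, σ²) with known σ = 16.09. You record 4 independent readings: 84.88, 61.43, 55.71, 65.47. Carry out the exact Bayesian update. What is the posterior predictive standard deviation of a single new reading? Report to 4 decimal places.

17.1506

For Normal data with known variance σ², a Normal(μ₀, σ₀²) prior on μ is conjugate. Posterior precision = 1/σ₀² + n/σ²; posterior mean is the precision-weighted average of μ₀ and x̄.
σ₀² = 8.80² = 77.44, σ² = 16.09² = 258.8881; σ² + n·σ₀² = 258.8881 + 4·77.44 = 568.6481.
Posterior precision = 1/σ₀² + n/σ² = 1/77.44 + 4/258.8881 = (σ² + n·σ₀²)/(σ₀²σ²) = 568.6481/(77.44·258.8881); posterior variance σₙ² = σ₀²σ²/(σ² + n·σ₀²) = 77.44·258.8881/568.6481 = 35.256065.
Predictive variance for one new observation = σₙ² + σ² = 77.44·258.8881/568.6481 + 258.8881 = σ²·(σ₀² + 568.6481)/568.6481 = 258.8881·646.0881/568.6481 = 294.144165; SD = √(258.8881·646.0881/568.6481) = 17.1506.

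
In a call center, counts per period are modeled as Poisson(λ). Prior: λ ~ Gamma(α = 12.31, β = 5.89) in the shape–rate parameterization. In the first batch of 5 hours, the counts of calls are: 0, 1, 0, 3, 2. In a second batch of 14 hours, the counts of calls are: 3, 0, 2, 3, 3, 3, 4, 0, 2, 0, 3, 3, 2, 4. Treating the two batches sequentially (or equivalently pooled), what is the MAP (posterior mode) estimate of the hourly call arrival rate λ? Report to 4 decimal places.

With a Gamma(shape α, rate β) prior, the Poisson likelihood is conjugate: the posterior is Gamma(α + ΣXᵢ, β + n).
Batch 1: sum of counts S = 6 over n = 5 hours.
After batch 1: Gamma(α+S, β+n) = Gamma(12.31+6, 5.89+5) = Gamma(18.31, 10.89).
Batch 2: sum of counts S = 32 over n = 14 hours.
After batch 2: Gamma(α+S, β+n) = Gamma(18.31+32, 10.89+14) = Gamma(50.31, 24.89).
Mode of Gamma(α,β) for α≥1 is (α−1)/β = 49.31/24.89 = 1.9811.

1.9811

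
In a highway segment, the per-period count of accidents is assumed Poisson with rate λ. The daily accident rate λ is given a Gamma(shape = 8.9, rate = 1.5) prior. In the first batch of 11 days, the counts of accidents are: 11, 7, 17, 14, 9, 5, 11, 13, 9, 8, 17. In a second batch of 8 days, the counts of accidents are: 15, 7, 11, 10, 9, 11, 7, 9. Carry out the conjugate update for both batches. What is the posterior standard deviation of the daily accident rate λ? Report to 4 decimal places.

With a Gamma(shape α, rate β) prior, the Poisson likelihood is conjugate: the posterior is Gamma(α + ΣXᵢ, β + n).
Batch 1: sum of counts S = 121 over n = 11 days.
After batch 1: Gamma(α+S, β+n) = Gamma(8.9+121, 1.5+11) = Gamma(129.9, 12.5).
Batch 2: sum of counts S = 79 over n = 8 days.
After batch 2: Gamma(α+S, β+n) = Gamma(129.9+79, 12.5+8) = Gamma(208.9, 20.5).
SD = √α/β = √208.9/20.5 = 0.7050.

0.7050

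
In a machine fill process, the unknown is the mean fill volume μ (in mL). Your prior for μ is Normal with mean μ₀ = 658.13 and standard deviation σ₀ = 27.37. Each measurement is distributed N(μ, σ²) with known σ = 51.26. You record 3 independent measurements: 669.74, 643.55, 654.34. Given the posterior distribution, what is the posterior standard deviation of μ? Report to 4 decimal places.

20.0941

For Normal data with known variance σ², a Normal(μ₀, σ₀²) prior on μ is conjugate. Posterior precision = 1/σ₀² + n/σ²; posterior mean is the precision-weighted average of μ₀ and x̄.
σ₀² = 27.37² = 749.1169, σ² = 51.26² = 2627.5876; σ² + n·σ₀² = 2627.5876 + 3·749.1169 = 4874.9383.
Posterior precision = 1/σ₀² + n/σ² = 1/749.1169 + 3/2627.5876 = (σ² + n·σ₀²)/(σ₀²σ²) = 4874.9383/(749.1169·2627.5876); posterior variance σₙ² = σ₀²σ²/(σ² + n·σ₀²) = 749.1169·2627.5876/4874.9383 = 403.773372.
Posterior SD = √σₙ² = √(749.1169·2627.5876/4874.9383) = 20.0941.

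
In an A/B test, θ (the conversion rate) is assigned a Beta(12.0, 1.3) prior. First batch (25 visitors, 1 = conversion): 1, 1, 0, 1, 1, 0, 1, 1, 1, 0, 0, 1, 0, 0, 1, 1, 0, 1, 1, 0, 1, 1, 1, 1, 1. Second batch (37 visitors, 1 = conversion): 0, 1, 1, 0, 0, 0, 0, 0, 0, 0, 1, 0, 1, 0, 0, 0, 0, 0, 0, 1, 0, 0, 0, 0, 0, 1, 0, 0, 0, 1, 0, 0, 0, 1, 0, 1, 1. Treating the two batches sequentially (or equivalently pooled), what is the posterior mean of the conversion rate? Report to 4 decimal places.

The Beta prior is conjugate to a Binomial/Bernoulli likelihood; the update adds successes to α and failures to β.
After batch 1: Beta(12.0+17, 1.3+8) = Beta(29.0, 9.3).
After batch 2: Beta(29.0+10, 9.3+27) = Beta(39.0, 36.3).
Posterior mean = α/(α+β) = 39.0/75.3 = 0.5179.

0.5179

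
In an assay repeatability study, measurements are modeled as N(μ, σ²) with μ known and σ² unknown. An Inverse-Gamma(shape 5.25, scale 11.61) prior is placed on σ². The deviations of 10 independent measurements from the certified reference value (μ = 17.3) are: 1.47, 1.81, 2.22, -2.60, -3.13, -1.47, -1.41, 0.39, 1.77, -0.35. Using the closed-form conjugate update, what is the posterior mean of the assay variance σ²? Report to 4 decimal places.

3.1189

With known mean μ and an Inverse-Gamma(α, β) prior on σ², the Normal likelihood is conjugate: posterior is Inv-Gamma(α + n/2, β + Σ(xᵢ−μ)²/2).
Σ(xᵢ−μ)² = (1.47)² + (1.81)² + (2.22)² + (-2.60)² + (-3.13)² + (-1.47)² + (-1.41)² + (0.39)² + (1.77)² + (-0.35)² = 34.4788.
Posterior: Inv-Gamma(5.25 + 10/2, 11.61 + 34.4788/2) = Inv-Gamma(10.25, 28.84940).
E[σ²|data] = β/(α−1) = 28.84940/9.25 = 3.1189.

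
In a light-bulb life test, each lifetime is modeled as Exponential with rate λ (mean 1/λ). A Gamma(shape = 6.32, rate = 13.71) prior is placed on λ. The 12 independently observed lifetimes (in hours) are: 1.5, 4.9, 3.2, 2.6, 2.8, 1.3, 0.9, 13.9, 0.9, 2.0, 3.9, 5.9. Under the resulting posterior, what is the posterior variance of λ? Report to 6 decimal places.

0.005539

With a Gamma(shape α, rate β) prior on the exponential rate λ, the posterior after n observations with total T = Σxᵢ is Gamma(α+n, β+T).
Sum of observations T = 43.8 hours; n = 12.
Posterior: Gamma(6.32+12, 13.71+43.8) = Gamma(18.32, 57.51).
Var = α/β² = 0.005539.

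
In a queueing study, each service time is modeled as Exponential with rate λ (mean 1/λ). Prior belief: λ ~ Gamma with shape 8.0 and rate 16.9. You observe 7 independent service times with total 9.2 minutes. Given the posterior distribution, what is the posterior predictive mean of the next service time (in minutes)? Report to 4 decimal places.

1.8643

With a Gamma(shape α, rate β) prior on the exponential rate λ, the posterior after n observations with total T = Σxᵢ is Gamma(α+n, β+T).
Posterior: Gamma(8.0+7, 16.9+9.2) = Gamma(15.0, 26.1).
The predictive distribution for the next observation is Lomax; its mean is β/(α−1) = 26.1/14.0 = 1.8643.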